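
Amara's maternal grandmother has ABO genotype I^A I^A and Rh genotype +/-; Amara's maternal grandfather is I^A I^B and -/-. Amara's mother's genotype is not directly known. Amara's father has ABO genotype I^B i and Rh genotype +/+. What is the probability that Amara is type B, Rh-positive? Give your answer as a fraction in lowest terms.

Amara's mother's ABO genotype from I^A I^A × I^A I^B: 1/2 I^A I^A, 1/2 I^A I^B.
Crossing each possibility with the father I^B i and summing P(type B): 1/2·0 + 1/2·1/2 = 1/4.
Similarly for Rh via the mother's Rh distribution: P(Rh+) = 1.
Independent loci: 1/4 × 1 = 1/4.

1/4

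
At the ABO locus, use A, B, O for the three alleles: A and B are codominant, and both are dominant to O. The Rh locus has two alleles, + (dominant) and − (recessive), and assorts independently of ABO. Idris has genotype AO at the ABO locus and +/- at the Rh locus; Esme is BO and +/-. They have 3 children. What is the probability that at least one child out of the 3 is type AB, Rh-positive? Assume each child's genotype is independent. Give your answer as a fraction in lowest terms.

1899/4096

ABO cross AO × BO → 1/4 O, 1/4 A, 1/4 B, 1/4 AB.
Rh cross +/- × +/- → 3/4 Rh+, 1/4 Rh-; so P(type AB, Rh-positive) = 1/4 × 3/4 = 3/16 per child.
P(none) = (13/16)^3 = 2197/4096; P(at least one) = 1 − 2197/4096 = 1899/4096.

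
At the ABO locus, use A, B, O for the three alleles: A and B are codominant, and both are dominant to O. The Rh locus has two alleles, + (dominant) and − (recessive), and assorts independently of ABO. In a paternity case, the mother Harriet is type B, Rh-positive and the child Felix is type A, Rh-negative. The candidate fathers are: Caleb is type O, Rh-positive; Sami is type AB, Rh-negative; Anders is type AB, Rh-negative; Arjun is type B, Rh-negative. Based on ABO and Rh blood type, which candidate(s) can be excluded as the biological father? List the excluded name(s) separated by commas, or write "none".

A candidate is excluded only if no genotype consistent with his phenotype could produce a type A, Rh-negative child with a type B, Rh-positive mother.
Caleb (type O, Rh+): no genotype consistent with that phenotype can produce a type-A Rh- child with a type-B mother.
Arjun (type B, Rh-): no genotype consistent with that phenotype can produce a type-A Rh- child with a type-B mother.

Caleb, Arjun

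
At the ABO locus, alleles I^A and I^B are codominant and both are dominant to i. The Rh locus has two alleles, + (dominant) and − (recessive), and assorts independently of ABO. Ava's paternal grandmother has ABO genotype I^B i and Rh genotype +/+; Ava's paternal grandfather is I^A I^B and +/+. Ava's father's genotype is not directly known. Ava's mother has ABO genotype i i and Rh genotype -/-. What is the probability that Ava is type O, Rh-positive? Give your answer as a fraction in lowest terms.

Ava's father's ABO genotype from I^B i × I^A I^B: 1/4 I^A I^B, 1/4 I^A i, 1/4 I^B I^B, 1/4 I^B i.
Crossing each possibility with the mother i i and summing P(type O): 1/4·0 + 1/4·1/2 + 1/4·0 + 1/4·1/2 = 1/4.
Similarly for Rh via the father's Rh distribution: P(Rh+) = 1.
Independent loci: 1/4 × 1 = 1/4.

1/4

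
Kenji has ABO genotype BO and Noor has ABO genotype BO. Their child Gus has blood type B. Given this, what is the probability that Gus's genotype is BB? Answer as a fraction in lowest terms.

Cross BO × BO → 1/4 BB, 1/2 BO, 1/4 OO.
Type-B genotypes among offspring: BB (1/4), BO (1/2); total 3/4.
P(BB | type B) = (1/4) / (3/4) = 1/3.

1/3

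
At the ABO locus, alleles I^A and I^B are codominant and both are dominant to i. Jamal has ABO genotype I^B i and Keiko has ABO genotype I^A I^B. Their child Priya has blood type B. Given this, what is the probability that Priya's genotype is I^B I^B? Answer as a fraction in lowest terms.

Cross I^B i × I^A I^B → 1/4 I^A I^B, 1/4 I^A i, 1/4 I^B I^B, 1/4 I^B i.
Type-B genotypes among offspring: I^B I^B (1/4), I^B i (1/4); total 1/2.
P(I^B I^B | type B) = (1/4) / (1/2) = 1/2.

1/2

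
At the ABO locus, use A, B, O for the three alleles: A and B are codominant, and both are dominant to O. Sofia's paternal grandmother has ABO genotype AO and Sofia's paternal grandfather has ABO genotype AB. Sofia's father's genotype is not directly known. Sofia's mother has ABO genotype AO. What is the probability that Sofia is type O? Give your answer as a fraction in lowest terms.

1/8

Sofia's father's ABO genotype from AO × AB: 1/4 AA, 1/4 AB, 1/4 AO, 1/4 BO.
Crossing each possibility with the mother AO and summing P(type O): 1/4·0 + 1/4·0 + 1/4·1/4 + 1/4·1/4 = 1/8.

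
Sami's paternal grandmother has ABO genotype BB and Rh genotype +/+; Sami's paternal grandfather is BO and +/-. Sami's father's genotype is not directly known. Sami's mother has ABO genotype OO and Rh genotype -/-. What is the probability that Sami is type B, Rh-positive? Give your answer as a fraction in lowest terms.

Sami's father's ABO genotype from BB × BO: 1/2 BB, 1/2 BO.
Crossing each possibility with the mother OO and summing P(type B): 1/2·1 + 1/2·1/2 = 3/4.
Similarly for Rh via the father's Rh distribution: P(Rh+) = 3/4.
Independent loci: 3/4 × 3/4 = 9/16.

9/16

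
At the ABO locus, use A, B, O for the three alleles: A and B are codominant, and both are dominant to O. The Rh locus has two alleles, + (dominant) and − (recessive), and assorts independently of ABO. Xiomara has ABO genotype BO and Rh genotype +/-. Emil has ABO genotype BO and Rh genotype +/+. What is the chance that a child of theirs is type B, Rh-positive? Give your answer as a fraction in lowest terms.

3/4

ABO cross BO × BO → offspring phenotypes: 1/4 O, 3/4 B.
Rh cross +/- × +/+ → 1 Rh+.
Independent loci: P(type B, Rh-positive) = 3/4 × 1 = 3/4.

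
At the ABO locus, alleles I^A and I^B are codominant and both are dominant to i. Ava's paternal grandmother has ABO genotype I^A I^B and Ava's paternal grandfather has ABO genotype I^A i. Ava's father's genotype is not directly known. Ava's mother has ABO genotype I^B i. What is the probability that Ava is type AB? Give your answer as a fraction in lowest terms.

1/4

Ava's father's ABO genotype from I^A I^B × I^A i: 1/4 I^A I^A, 1/4 I^A I^B, 1/4 I^A i, 1/4 I^B i.
Crossing each possibility with the mother I^B i and summing P(type AB): 1/4·1/2 + 1/4·1/4 + 1/4·1/4 + 1/4·0 = 1/4.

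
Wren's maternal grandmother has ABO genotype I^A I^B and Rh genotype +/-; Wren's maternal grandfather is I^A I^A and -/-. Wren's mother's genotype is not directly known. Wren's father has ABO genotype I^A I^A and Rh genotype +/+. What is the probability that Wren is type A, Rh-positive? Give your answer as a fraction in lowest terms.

Wren's mother's ABO genotype from I^A I^B × I^A I^A: 1/2 I^A I^A, 1/2 I^A I^B.
Crossing each possibility with the father I^A I^A and summing P(type A): 1/2·1 + 1/2·1/2 = 3/4.
Similarly for Rh via the mother's Rh distribution: P(Rh+) = 1.
Independent loci: 3/4 × 1 = 3/4.

3/4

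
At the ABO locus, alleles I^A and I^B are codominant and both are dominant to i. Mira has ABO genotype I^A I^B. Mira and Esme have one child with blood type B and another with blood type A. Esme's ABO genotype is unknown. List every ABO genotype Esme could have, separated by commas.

For each candidate genotype of Esme, check whether crossing it with I^A I^B can produce every observed child phenotype.
  I^A I^A → possible child types {A, AB} ✗
  I^A I^B → possible child types {A, B, AB} ✓
  I^A i → possible child types {A, B, AB} ✓
  I^B I^B → possible child types {B, AB} ✗
  I^B i → possible child types {A, B, AB} ✓
  i i → possible child types {A, B} ✓

I^A I^B, I^A i, I^B i, i i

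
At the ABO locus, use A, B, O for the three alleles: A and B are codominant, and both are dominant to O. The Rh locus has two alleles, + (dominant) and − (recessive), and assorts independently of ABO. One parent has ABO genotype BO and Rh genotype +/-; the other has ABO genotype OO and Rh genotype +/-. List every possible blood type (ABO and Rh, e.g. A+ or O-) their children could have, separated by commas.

Gametes from BO × OO give offspring ABO genotypes BO, OO, i.e. phenotypes O, B.
Rh cross +/- × +/- → phenotypes Rh+, Rh-.
Combining independently: O+, O-, B+, B-.

O+, O-, B+, B-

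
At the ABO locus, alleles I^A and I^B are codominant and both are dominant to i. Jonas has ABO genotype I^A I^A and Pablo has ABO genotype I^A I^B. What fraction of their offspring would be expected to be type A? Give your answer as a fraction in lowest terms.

ABO cross I^A I^A × I^A I^B → offspring phenotypes: 1/2 A, 1/2 AB.
So P(type A) = 1/2.

1/2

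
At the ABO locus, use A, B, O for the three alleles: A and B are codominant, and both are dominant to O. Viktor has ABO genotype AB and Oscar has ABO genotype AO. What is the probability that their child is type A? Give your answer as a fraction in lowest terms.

ABO cross AB × AO → offspring phenotypes: 1/2 A, 1/4 B, 1/4 AB.
So P(type A) = 1/2.

1/2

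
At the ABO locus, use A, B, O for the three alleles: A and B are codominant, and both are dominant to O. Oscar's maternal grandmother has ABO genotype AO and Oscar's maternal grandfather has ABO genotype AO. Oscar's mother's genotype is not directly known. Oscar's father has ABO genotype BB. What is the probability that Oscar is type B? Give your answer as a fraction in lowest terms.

Oscar's mother's ABO genotype from AO × AO: 1/4 AA, 1/2 AO, 1/4 OO.
Crossing each possibility with the father BB and summing P(type B): 1/4·0 + 1/2·1/2 + 1/4·1 = 1/2.

1/2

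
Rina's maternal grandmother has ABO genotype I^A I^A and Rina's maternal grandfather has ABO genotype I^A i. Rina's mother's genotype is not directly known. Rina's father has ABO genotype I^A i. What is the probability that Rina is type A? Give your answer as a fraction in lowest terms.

Rina's mother's ABO genotype from I^A I^A × I^A i: 1/2 I^A I^A, 1/2 I^A i.
Crossing each possibility with the father I^A i and summing P(type A): 1/2·1 + 1/2·3/4 = 7/8.

7/8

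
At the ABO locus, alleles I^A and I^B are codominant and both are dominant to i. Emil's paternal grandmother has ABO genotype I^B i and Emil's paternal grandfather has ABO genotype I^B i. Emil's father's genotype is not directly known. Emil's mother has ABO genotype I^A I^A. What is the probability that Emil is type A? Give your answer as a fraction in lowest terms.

Emil's father's ABO genotype from I^B i × I^B i: 1/4 I^B I^B, 1/2 I^B i, 1/4 i i.
Crossing each possibility with the mother I^A I^A and summing P(type A): 1/4·0 + 1/2·1/2 + 1/4·1 = 1/2.

1/2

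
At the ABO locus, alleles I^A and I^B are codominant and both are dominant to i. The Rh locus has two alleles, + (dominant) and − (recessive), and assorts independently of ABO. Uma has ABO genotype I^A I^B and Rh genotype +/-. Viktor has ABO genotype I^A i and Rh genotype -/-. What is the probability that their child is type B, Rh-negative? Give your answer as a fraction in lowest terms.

ABO cross I^A I^B × I^A i → offspring phenotypes: 1/2 A, 1/4 B, 1/4 AB.
Rh cross +/- × -/- → 1/2 Rh+, 1/2 Rh-.
Independent loci: P(type B, Rh-negative) = 1/4 × 1/2 = 1/8.

1/8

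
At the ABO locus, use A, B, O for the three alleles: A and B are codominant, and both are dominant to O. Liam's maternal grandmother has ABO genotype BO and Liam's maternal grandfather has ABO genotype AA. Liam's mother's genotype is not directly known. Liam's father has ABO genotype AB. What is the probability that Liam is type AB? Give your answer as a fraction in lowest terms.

3/8

Liam's mother's ABO genotype from BO × AA: 1/2 AB, 1/2 AO.
Crossing each possibility with the father AB and summing P(type AB): 1/2·1/2 + 1/2·1/4 = 3/8.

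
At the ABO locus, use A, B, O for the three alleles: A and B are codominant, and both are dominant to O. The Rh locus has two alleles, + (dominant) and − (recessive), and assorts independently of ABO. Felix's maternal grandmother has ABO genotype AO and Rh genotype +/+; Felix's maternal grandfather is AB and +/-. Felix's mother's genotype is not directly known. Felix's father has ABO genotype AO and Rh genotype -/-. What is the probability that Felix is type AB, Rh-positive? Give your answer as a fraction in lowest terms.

3/32

Felix's mother's ABO genotype from AO × AB: 1/4 AA, 1/4 AB, 1/4 AO, 1/4 BO.
Crossing each possibility with the father AO and summing P(type AB): 1/4·0 + 1/4·1/4 + 1/4·0 + 1/4·1/4 = 1/8.
Similarly for Rh via the mother's Rh distribution: P(Rh+) = 3/4.
Independent loci: 1/8 × 3/4 = 3/32.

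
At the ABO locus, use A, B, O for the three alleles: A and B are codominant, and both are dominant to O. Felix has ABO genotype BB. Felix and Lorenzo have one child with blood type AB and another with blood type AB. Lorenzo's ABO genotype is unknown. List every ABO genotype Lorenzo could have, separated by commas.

For each candidate genotype of Lorenzo, check whether crossing it with BB can produce every observed child phenotype.
  AA → possible child types {AB} ✓
  AB → possible child types {B, AB} ✓
  AO → possible child types {B, AB} ✓
  BB → possible child types {B} ✗
  BO → possible child types {B} ✗
  OO → possible child types {B} ✗

AA, AB, AO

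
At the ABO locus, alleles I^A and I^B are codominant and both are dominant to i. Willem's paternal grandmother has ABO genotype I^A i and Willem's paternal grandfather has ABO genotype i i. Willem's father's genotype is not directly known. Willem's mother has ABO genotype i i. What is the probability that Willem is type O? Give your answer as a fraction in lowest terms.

3/4

Willem's father's ABO genotype from I^A i × i i: 1/2 I^A i, 1/2 i i.
Crossing each possibility with the mother i i and summing P(type O): 1/2·1/2 + 1/2·1 = 3/4.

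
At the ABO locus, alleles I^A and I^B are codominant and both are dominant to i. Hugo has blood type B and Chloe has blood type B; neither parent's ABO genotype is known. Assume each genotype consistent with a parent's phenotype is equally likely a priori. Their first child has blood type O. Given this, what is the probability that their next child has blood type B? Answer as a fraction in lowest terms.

3/4

Possible genotypes: Hugo ∈ {I^B I^B, I^B i}; Chloe ∈ {I^B I^B, I^B i}.
Weight each parental genotype pair by prior × P(type-O child):
  I^B i × I^B i: posterior weight 1; P(next child type B) = 3/4.
Weighted sum = 3/4.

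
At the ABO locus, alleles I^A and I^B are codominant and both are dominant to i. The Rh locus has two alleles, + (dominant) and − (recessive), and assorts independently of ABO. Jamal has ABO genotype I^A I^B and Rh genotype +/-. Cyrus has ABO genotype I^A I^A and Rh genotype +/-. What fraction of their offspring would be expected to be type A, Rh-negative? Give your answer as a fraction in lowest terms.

ABO cross I^A I^B × I^A I^A → offspring phenotypes: 1/2 A, 1/2 AB.
Rh cross +/- × +/- → 3/4 Rh+, 1/4 Rh-.
Independent loci: P(type A, Rh-negative) = 1/2 × 1/4 = 1/8.

1/8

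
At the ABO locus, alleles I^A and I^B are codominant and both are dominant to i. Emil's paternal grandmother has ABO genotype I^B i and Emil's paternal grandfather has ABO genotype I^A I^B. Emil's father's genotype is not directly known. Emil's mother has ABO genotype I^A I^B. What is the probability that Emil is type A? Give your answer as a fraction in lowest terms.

Emil's father's ABO genotype from I^B i × I^A I^B: 1/4 I^A I^B, 1/4 I^A i, 1/4 I^B I^B, 1/4 I^B i.
Crossing each possibility with the mother I^A I^B and summing P(type A): 1/4·1/4 + 1/4·1/2 + 1/4·0 + 1/4·1/4 = 1/4.

1/4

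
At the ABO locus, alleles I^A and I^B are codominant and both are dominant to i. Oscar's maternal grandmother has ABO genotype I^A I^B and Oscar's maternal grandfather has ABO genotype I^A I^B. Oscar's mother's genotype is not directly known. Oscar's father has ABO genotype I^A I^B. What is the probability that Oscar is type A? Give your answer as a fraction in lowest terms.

Oscar's mother's ABO genotype from I^A I^B × I^A I^B: 1/4 I^A I^A, 1/2 I^A I^B, 1/4 I^B I^B.
Crossing each possibility with the father I^A I^B and summing P(type A): 1/4·1/2 + 1/2·1/4 + 1/4·0 = 1/4.

1/4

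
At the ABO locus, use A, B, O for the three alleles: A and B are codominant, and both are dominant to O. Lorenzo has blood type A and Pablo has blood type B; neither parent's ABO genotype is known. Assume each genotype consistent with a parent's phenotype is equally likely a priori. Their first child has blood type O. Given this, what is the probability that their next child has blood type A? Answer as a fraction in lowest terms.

1/4

Possible genotypes: Lorenzo ∈ {AA, AO}; Pablo ∈ {BB, BO}.
Weight each parental genotype pair by prior × P(type-O child):
  AO × BO: posterior weight 1; P(next child type A) = 1/4.
Weighted sum = 1/4.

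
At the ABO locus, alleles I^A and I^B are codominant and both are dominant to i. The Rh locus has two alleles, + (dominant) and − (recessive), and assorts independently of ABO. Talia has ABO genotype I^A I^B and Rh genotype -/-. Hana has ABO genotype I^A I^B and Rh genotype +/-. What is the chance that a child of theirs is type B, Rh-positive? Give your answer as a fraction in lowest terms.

ABO cross I^A I^B × I^A I^B → offspring phenotypes: 1/4 A, 1/4 B, 1/2 AB.
Rh cross -/- × +/- → 1/2 Rh+, 1/2 Rh-.
Independent loci: P(type B, Rh-positive) = 1/4 × 1/2 = 1/8.

1/8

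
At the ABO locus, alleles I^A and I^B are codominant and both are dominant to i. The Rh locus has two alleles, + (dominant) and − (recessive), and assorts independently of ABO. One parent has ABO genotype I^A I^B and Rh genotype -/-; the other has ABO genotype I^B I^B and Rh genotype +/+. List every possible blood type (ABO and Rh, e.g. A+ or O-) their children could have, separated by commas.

B+, AB+

Gametes from I^A I^B × I^B I^B give offspring ABO genotypes I^A I^B, I^B I^B, i.e. phenotypes B, AB.
Rh cross -/- × +/+ → phenotypes Rh+.
Combining independently: B+, AB+.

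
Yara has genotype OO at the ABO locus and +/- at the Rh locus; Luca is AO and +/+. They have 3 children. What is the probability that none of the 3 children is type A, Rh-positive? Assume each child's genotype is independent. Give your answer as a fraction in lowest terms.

1/8

ABO cross OO × AO → 1/2 O, 1/2 A.
Rh cross +/- × +/+ → 1 Rh+; so P(type A, Rh-positive) = 1/2 × 1 = 1/2 per child.
P(not type A, Rh-positive) = 1/2 for one child; (1/2)^3 = 1/8.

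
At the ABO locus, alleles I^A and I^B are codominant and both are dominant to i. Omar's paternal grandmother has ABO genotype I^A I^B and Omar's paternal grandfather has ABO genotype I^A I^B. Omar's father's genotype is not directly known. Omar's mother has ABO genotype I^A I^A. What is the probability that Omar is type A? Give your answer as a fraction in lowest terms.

1/2

Omar's father's ABO genotype from I^A I^B × I^A I^B: 1/4 I^A I^A, 1/2 I^A I^B, 1/4 I^B I^B.
Crossing each possibility with the mother I^A I^A and summing P(type A): 1/4·1 + 1/2·1/2 + 1/4·0 = 1/2.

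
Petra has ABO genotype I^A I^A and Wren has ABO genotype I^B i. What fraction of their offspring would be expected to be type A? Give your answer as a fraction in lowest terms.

ABO cross I^A I^A × I^B i → offspring phenotypes: 1/2 A, 1/2 AB.
So P(type A) = 1/2.

1/2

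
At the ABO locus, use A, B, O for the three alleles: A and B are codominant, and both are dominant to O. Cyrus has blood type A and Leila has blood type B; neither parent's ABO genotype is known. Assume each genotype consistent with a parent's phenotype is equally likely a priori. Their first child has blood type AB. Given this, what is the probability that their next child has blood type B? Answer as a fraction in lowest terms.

5/36

Possible genotypes: Cyrus ∈ {AA, AO}; Leila ∈ {BB, BO}.
Weight each parental genotype pair by prior × P(type-AB child):
  AA × BB: posterior weight 4/9; P(next child type B) = 0.
  AA × BO: posterior weight 2/9; P(next child type B) = 0.
  AO × BB: posterior weight 2/9; P(next child type B) = 1/2.
  AO × BO: posterior weight 1/9; P(next child type B) = 1/4.
Weighted sum = 5/36.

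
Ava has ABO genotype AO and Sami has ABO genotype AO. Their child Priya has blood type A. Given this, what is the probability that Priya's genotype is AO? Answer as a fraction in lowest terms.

Cross AO × AO → 1/4 AA, 1/2 AO, 1/4 OO.
Type-A genotypes among offspring: AA (1/4), AO (1/2); total 3/4.
P(AO | type A) = (1/2) / (3/4) = 2/3.

2/3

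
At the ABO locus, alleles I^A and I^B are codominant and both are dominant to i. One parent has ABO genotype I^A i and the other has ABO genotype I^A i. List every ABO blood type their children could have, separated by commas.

O, A

Gametes from I^A i × I^A i give offspring ABO genotypes I^A I^A, I^A i, i i, i.e. phenotypes O, A.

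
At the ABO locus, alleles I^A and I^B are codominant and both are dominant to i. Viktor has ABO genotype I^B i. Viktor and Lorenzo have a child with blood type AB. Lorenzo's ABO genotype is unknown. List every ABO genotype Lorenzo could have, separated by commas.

I^A I^A, I^A I^B, I^A i

For each candidate genotype of Lorenzo, check whether crossing it with I^B i can produce every observed child phenotype.
  I^A I^A → possible child types {A, AB} ✓
  I^A I^B → possible child types {A, B, AB} ✓
  I^A i → possible child types {O, A, B, AB} ✓
  I^B I^B → possible child types {B} ✗
  I^B i → possible child types {O, B} ✗
  i i → possible child types {O, B} ✗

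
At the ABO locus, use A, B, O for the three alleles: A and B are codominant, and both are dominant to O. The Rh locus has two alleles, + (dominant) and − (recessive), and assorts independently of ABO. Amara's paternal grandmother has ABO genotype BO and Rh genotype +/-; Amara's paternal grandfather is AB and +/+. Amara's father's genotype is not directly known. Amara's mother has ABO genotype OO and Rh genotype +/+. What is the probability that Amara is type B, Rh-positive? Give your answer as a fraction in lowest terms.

1/2

Amara's father's ABO genotype from BO × AB: 1/4 AB, 1/4 AO, 1/4 BB, 1/4 BO.
Crossing each possibility with the mother OO and summing P(type B): 1/4·1/2 + 1/4·0 + 1/4·1 + 1/4·1/2 = 1/2.
Similarly for Rh via the father's Rh distribution: P(Rh+) = 1.
Independent loci: 1/2 × 1 = 1/2.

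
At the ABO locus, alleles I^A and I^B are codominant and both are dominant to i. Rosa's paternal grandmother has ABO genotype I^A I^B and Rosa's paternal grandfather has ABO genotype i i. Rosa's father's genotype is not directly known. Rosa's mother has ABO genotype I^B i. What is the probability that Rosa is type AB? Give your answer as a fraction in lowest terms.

1/8

Rosa's father's ABO genotype from I^A I^B × i i: 1/2 I^A i, 1/2 I^B i.
Crossing each possibility with the mother I^B i and summing P(type AB): 1/2·1/4 + 1/2·0 = 1/8.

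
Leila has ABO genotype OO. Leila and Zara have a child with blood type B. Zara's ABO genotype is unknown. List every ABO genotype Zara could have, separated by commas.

For each candidate genotype of Zara, check whether crossing it with OO can produce every observed child phenotype.
  AA → possible child types {A} ✗
  AB → possible child types {A, B} ✓
  AO → possible child types {O, A} ✗
  BB → possible child types {B} ✓
  BO → possible child types {O, B} ✓
  OO → possible child types {O} ✗

AB, BB, BO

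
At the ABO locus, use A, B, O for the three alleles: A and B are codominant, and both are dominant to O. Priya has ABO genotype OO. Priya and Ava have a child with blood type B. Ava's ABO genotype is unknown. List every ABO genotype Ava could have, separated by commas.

For each candidate genotype of Ava, check whether crossing it with OO can produce every observed child phenotype.
  AA → possible child types {A} ✗
  AB → possible child types {A, B} ✓
  AO → possible child types {O, A} ✗
  BB → possible child types {B} ✓
  BO → possible child types {O, B} ✓
  OO → possible child types {O} ✗

AB, BB, BO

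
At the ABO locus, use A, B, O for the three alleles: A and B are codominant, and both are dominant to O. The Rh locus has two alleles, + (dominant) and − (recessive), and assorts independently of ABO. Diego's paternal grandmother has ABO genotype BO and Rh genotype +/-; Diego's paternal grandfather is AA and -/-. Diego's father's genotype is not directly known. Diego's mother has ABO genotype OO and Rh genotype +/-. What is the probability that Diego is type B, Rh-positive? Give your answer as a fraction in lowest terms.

Diego's father's ABO genotype from BO × AA: 1/2 AB, 1/2 AO.
Crossing each possibility with the mother OO and summing P(type B): 1/2·1/2 + 1/2·0 = 1/4.
Similarly for Rh via the father's Rh distribution: P(Rh+) = 5/8.
Independent loci: 1/4 × 5/8 = 5/32.

5/32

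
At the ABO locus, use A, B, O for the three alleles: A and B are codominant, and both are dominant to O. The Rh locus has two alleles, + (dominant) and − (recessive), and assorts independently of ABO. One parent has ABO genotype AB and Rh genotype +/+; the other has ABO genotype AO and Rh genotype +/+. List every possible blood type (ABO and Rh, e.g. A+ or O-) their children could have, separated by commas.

A+, B+, AB+

Gametes from AB × AO give offspring ABO genotypes AA, AB, AO, BO, i.e. phenotypes A, B, AB.
Rh cross +/+ × +/+ → phenotypes Rh+.
Combining independently: A+, B+, AB+.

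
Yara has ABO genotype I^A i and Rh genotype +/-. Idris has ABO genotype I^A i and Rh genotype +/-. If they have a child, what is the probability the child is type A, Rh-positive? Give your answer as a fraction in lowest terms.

9/16

ABO cross I^A i × I^A i → offspring phenotypes: 1/4 O, 3/4 A.
Rh cross +/- × +/- → 3/4 Rh+, 1/4 Rh-.
Independent loci: P(type A, Rh-positive) = 3/4 × 3/4 = 9/16.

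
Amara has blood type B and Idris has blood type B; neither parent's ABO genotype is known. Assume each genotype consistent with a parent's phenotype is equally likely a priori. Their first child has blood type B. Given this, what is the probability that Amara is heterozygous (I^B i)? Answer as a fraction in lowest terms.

7/15

Possible genotypes: Amara ∈ {I^B I^B, I^B i}; Idris ∈ {I^B I^B, I^B i}.
Weight each parental genotype pair by prior × P(type-B child):
  I^B I^B × I^B I^B: posterior weight 4/15.
  I^B I^B × I^B i: posterior weight 4/15.
  I^B i × I^B I^B: posterior weight 4/15.
  I^B i × I^B i: posterior weight 1/5.
Sum the posterior weight over pairs where Amara is I^B i: 7/15.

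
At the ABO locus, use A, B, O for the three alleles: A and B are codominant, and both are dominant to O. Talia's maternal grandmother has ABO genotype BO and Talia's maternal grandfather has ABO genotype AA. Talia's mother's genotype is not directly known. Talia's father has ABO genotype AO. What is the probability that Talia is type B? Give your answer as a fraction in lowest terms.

1/8

Talia's mother's ABO genotype from BO × AA: 1/2 AB, 1/2 AO.
Crossing each possibility with the father AO and summing P(type B): 1/2·1/4 + 1/2·0 = 1/8.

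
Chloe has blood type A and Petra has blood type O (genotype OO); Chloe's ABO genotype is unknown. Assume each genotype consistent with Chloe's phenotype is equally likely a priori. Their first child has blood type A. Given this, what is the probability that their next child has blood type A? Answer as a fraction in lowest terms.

Possible genotypes: Chloe ∈ {AA, AO}; Petra ∈ {OO}.
Weight each parental genotype pair by prior × P(type-A child):
  AA × OO: posterior weight 2/3; P(next child type A) = 1.
  AO × OO: posterior weight 1/3; P(next child type A) = 1/2.
Weighted sum = 5/6.

5/6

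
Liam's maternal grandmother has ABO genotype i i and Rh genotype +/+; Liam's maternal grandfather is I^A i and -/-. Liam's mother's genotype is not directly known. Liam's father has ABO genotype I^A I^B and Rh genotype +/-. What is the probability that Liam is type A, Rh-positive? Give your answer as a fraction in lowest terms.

3/8

Liam's mother's ABO genotype from i i × I^A i: 1/2 I^A i, 1/2 i i.
Crossing each possibility with the father I^A I^B and summing P(type A): 1/2·1/2 + 1/2·1/2 = 1/2.
Similarly for Rh via the mother's Rh distribution: P(Rh+) = 3/4.
Independent loci: 1/2 × 3/4 = 3/8.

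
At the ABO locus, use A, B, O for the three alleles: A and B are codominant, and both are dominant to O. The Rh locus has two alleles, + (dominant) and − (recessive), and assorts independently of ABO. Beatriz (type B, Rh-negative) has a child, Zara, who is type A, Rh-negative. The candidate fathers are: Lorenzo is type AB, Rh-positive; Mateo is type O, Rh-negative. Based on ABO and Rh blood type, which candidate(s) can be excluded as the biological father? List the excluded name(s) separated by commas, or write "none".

Mateo

A candidate is excluded only if no genotype consistent with his phenotype could produce a type A, Rh-negative child with a type B, Rh-negative mother.
Mateo (type O, Rh-): no genotype consistent with that phenotype can produce a type-A Rh- child with a type-B mother.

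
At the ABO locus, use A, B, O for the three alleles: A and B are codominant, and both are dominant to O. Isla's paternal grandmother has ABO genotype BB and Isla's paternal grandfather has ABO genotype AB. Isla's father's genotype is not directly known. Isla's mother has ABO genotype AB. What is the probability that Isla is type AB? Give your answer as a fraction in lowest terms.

Isla's father's ABO genotype from BB × AB: 1/2 AB, 1/2 BB.
Crossing each possibility with the mother AB and summing P(type AB): 1/2·1/2 + 1/2·1/2 = 1/2.

1/2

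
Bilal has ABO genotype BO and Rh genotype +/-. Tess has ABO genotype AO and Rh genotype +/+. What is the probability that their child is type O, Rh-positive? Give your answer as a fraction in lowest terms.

1/4

ABO cross BO × AO → offspring phenotypes: 1/4 O, 1/4 A, 1/4 B, 1/4 AB.
Rh cross +/- × +/+ → 1 Rh+.
Independent loci: P(type O, Rh-positive) = 1/4 × 1 = 1/4.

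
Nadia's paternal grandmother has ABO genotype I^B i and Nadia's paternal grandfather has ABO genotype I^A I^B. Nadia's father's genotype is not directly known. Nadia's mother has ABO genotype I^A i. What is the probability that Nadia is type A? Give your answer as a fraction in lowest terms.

3/8

Nadia's father's ABO genotype from I^B i × I^A I^B: 1/4 I^A I^B, 1/4 I^A i, 1/4 I^B I^B, 1/4 I^B i.
Crossing each possibility with the mother I^A i and summing P(type A): 1/4·1/2 + 1/4·3/4 + 1/4·0 + 1/4·1/4 = 3/8.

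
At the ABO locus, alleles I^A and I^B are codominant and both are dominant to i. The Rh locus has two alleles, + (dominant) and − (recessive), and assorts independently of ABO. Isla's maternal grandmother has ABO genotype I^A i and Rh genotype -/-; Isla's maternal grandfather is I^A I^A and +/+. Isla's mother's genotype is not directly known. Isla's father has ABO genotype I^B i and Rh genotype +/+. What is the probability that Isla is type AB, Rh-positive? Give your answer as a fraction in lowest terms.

Isla's mother's ABO genotype from I^A i × I^A I^A: 1/2 I^A I^A, 1/2 I^A i.
Crossing each possibility with the father I^B i and summing P(type AB): 1/2·1/2 + 1/2·1/4 = 3/8.
Similarly for Rh via the mother's Rh distribution: P(Rh+) = 1.
Independent loci: 3/8 × 1 = 3/8.

3/8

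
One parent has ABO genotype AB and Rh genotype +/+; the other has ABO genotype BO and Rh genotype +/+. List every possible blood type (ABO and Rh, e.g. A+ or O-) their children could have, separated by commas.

Gametes from AB × BO give offspring ABO genotypes AB, AO, BB, BO, i.e. phenotypes A, B, AB.
Rh cross +/+ × +/+ → phenotypes Rh+.
Combining independently: A+, B+, AB+.

A+, B+, AB+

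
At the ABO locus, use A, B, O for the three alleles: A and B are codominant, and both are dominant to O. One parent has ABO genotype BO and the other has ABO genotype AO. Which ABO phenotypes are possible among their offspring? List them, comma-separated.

Gametes from BO × AO give offspring ABO genotypes AB, AO, BO, OO, i.e. phenotypes O, A, B, AB.

O, A, B, AB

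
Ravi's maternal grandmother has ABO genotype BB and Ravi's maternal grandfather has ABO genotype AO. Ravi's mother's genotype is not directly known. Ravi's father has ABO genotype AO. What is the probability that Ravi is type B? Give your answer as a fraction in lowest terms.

1/4

Ravi's mother's ABO genotype from BB × AO: 1/2 AB, 1/2 BO.
Crossing each possibility with the father AO and summing P(type B): 1/2·1/4 + 1/2·1/4 = 1/4.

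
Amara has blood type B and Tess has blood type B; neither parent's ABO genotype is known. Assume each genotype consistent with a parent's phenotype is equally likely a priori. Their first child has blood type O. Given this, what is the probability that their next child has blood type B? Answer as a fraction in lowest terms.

3/4

Possible genotypes: Amara ∈ {BB, BO}; Tess ∈ {BB, BO}.
Weight each parental genotype pair by prior × P(type-O child):
  BO × BO: posterior weight 1; P(next child type B) = 3/4.
Weighted sum = 3/4.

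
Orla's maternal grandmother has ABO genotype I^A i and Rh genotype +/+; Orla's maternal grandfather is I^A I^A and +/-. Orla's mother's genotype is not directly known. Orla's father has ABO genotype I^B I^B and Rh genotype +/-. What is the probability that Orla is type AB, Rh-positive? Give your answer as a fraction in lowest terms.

Orla's mother's ABO genotype from I^A i × I^A I^A: 1/2 I^A I^A, 1/2 I^A i.
Crossing each possibility with the father I^B I^B and summing P(type AB): 1/2·1 + 1/2·1/2 = 3/4.
Similarly for Rh via the mother's Rh distribution: P(Rh+) = 7/8.
Independent loci: 3/4 × 7/8 = 21/32.

21/32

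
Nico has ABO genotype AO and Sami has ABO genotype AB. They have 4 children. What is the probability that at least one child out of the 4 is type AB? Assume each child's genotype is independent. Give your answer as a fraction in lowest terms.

175/256

ABO cross AO × AB → 1/2 A, 1/4 B, 1/4 AB.
So P(type AB) = 1/4 per child.
P(none) = (3/4)^4 = 81/256; P(at least one) = 1 − 81/256 = 175/256.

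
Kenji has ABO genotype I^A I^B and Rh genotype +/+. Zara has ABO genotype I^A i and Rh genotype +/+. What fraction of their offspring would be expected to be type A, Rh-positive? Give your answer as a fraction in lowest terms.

1/2

ABO cross I^A I^B × I^A i → offspring phenotypes: 1/2 A, 1/4 B, 1/4 AB.
Rh cross +/+ × +/+ → 1 Rh+.
Independent loci: P(type A, Rh-positive) = 1/2 × 1 = 1/2.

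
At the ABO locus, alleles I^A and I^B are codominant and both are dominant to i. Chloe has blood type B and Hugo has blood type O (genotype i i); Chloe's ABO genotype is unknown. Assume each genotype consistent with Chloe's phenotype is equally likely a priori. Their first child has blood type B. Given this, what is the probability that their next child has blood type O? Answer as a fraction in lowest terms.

Possible genotypes: Chloe ∈ {I^B I^B, I^B i}; Hugo ∈ {i i}.
Weight each parental genotype pair by prior × P(type-B child):
  I^B I^B × i i: posterior weight 2/3; P(next child type O) = 0.
  I^B i × i i: posterior weight 1/3; P(next child type O) = 1/2.
Weighted sum = 1/6.

1/6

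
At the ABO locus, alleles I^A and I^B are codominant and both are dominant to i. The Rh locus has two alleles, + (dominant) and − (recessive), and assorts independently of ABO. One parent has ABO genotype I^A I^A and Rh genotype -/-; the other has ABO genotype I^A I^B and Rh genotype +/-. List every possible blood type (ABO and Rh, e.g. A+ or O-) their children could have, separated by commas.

A+, A-, AB+, AB-

Gametes from I^A I^A × I^A I^B give offspring ABO genotypes I^A I^A, I^A I^B, i.e. phenotypes A, AB.
Rh cross -/- × +/- → phenotypes Rh+, Rh-.
Combining independently: A+, A-, AB+, AB-.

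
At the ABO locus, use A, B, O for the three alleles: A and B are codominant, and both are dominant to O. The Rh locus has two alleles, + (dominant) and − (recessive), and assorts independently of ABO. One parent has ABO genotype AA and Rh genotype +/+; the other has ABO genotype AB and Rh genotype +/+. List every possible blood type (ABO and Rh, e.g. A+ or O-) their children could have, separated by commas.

A+, AB+

Gametes from AA × AB give offspring ABO genotypes AA, AB, i.e. phenotypes A, AB.
Rh cross +/+ × +/+ → phenotypes Rh+.
Combining independently: A+, AB+.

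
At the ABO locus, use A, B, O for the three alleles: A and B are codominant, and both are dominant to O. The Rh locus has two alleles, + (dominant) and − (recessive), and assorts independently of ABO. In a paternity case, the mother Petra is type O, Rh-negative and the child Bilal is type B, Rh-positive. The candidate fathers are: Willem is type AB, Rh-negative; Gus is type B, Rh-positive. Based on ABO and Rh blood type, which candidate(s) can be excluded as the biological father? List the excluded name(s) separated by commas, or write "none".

Willem

A candidate is excluded only if no genotype consistent with his phenotype could produce a type B, Rh-positive child with a type O, Rh-negative mother.
Willem (type AB, Rh-): no genotype consistent with that phenotype can produce a type-B Rh+ child with a type-O mother.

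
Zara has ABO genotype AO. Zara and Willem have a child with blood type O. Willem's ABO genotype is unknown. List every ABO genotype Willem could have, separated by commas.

AO, BO, OO

For each candidate genotype of Willem, check whether crossing it with AO can produce every observed child phenotype.
  AA → possible child types {A} ✗
  AB → possible child types {A, B, AB} ✗
  AO → possible child types {O, A} ✓
  BB → possible child types {B, AB} ✗
  BO → possible child types {O, A, B, AB} ✓
  OO → possible child types {O, A} ✓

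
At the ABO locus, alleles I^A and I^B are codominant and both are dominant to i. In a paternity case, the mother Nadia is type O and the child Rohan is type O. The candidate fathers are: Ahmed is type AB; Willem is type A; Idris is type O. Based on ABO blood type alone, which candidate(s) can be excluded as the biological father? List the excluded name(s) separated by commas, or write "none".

Ahmed

A candidate is excluded only if no genotype consistent with his phenotype could produce a type O child with a type O mother.
Ahmed (type AB): no genotype consistent with that phenotype can produce a type-O child with a type-O mother.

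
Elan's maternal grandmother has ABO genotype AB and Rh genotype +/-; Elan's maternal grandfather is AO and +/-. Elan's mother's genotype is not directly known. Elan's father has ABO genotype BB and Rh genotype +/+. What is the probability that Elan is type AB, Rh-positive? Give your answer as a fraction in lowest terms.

Elan's mother's ABO genotype from AB × AO: 1/4 AA, 1/4 AB, 1/4 AO, 1/4 BO.
Crossing each possibility with the father BB and summing P(type AB): 1/4·1 + 1/4·1/2 + 1/4·1/2 + 1/4·0 = 1/2.
Similarly for Rh via the mother's Rh distribution: P(Rh+) = 1.
Independent loci: 1/2 × 1 = 1/2.

1/2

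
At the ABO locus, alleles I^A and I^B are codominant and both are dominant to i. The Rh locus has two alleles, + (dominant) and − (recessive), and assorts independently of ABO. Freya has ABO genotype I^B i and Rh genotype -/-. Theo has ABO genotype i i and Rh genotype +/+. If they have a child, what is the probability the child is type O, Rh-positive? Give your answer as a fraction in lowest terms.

ABO cross I^B i × i i → offspring phenotypes: 1/2 O, 1/2 B.
Rh cross -/- × +/+ → 1 Rh+.
Independent loci: P(type O, Rh-positive) = 1/2 × 1 = 1/2.

1/2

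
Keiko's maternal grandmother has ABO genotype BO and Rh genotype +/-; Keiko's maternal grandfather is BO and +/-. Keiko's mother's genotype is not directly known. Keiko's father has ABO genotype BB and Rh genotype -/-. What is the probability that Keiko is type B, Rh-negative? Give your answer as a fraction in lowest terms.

1/2

Keiko's mother's ABO genotype from BO × BO: 1/4 BB, 1/2 BO, 1/4 OO.
Crossing each possibility with the father BB and summing P(type B): 1/4·1 + 1/2·1 + 1/4·1 = 1.
Similarly for Rh via the mother's Rh distribution: P(Rh-) = 1/2.
Independent loci: 1 × 1/2 = 1/2.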